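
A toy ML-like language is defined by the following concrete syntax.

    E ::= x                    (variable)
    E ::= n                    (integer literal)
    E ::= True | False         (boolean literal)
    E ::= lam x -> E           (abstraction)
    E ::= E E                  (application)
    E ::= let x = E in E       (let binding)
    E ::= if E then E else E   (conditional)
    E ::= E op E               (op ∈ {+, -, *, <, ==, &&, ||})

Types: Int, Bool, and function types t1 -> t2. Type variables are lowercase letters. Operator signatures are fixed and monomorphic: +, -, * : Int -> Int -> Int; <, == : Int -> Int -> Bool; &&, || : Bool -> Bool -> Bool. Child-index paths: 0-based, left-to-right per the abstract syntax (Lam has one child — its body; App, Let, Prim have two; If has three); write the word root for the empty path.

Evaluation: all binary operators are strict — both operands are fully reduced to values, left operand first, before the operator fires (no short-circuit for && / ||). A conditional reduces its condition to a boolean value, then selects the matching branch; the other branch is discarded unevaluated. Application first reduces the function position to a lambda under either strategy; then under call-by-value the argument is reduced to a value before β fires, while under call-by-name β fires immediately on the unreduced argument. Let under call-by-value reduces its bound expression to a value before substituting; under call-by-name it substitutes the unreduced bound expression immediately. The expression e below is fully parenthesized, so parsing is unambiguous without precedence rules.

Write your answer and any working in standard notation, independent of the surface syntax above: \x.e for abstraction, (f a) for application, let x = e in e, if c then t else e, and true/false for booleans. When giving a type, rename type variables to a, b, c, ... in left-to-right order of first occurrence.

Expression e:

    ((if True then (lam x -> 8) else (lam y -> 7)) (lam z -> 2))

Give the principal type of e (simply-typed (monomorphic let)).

Working:
  unify Bool ~ Bool
\x._ : a -> Int
\y._ : b -> Int
  unify a -> Int ~ b -> Int
  unify a ~ b
  unify Int ~ Int
\z._ : c -> Int
  unify b -> Int ~ (c -> Int) -> d
  unify b ~ c -> Int
  unify Int ~ d
_ _ : Int

Answer: Int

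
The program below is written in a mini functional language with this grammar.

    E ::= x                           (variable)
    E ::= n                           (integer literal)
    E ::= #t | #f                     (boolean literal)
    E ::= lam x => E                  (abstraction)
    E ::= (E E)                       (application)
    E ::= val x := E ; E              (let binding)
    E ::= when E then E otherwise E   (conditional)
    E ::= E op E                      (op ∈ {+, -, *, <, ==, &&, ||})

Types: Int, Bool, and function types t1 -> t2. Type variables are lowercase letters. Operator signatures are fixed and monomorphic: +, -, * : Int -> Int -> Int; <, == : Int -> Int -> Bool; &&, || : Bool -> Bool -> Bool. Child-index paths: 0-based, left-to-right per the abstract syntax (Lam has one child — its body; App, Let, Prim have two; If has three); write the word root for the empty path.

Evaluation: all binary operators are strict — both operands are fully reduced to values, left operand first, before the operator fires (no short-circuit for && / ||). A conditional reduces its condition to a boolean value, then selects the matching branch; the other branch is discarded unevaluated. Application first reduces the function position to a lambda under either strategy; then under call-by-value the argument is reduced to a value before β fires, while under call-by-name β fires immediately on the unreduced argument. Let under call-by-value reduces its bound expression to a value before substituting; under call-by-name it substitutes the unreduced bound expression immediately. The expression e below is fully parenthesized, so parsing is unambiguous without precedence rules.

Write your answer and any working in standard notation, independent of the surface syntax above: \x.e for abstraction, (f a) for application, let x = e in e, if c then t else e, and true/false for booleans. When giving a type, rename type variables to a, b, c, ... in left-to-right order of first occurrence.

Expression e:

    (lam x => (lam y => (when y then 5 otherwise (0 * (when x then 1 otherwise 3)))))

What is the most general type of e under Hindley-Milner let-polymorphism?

Answer: Bool -> Bool -> Int

Trace:
y : b
  unify b ~ Bool
  unify Int ~ Int
x : a
  unify a ~ Bool
  unify Int ~ Int
  unify Int ~ Int
  unify Int ~ Int
\y._ : Bool -> Int
\x._ : Bool -> Bool -> Int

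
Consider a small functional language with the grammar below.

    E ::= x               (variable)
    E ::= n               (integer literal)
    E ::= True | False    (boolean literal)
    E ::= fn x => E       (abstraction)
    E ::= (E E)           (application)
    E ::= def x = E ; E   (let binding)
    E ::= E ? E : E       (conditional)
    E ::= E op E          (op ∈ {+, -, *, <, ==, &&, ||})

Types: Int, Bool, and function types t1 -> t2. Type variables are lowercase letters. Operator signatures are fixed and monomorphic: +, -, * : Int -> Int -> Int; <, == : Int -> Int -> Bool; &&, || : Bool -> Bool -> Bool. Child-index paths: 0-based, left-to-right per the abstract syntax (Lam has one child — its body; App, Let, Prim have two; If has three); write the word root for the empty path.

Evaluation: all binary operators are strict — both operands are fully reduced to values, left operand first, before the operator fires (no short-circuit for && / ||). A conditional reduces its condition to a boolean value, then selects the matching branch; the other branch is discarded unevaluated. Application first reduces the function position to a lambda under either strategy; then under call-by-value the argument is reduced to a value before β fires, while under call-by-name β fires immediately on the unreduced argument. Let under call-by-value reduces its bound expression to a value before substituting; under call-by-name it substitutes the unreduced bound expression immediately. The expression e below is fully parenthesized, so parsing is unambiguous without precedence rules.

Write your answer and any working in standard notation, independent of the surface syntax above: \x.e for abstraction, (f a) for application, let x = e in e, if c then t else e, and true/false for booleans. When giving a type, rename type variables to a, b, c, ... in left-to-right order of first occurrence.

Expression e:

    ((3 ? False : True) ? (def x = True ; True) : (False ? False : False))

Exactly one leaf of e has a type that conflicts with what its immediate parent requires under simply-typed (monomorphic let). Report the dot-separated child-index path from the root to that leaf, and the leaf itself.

Derivation:
  unify Int ~ Bool
  FAIL: mismatch Int ~ Bool

Answer: 0.0 : 3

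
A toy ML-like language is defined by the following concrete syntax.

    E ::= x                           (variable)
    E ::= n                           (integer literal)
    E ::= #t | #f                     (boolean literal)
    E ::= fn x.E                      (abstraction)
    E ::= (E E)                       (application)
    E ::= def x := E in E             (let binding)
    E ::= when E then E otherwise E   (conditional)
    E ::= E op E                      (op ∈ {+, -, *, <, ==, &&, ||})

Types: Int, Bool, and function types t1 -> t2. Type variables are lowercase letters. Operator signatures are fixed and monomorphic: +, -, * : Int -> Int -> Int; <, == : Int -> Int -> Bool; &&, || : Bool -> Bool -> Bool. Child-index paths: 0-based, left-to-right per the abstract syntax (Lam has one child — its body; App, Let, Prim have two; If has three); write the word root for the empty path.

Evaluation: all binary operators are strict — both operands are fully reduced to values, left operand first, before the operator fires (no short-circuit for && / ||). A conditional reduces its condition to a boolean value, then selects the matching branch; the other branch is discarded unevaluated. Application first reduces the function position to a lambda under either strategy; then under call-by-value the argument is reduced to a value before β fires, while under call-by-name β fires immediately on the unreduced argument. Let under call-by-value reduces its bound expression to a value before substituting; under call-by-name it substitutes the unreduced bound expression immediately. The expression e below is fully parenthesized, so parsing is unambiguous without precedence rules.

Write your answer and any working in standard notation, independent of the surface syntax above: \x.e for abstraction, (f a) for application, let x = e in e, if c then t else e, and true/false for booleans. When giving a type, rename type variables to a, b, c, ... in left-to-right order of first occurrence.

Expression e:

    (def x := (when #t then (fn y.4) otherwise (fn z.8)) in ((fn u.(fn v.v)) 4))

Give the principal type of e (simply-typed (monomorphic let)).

Answer: a -> a

Trace:
  unify Bool ~ Bool
\y._ : a -> Int
\z._ : b -> Int
  unify a -> Int ~ b -> Int
  unify a ~ b
  unify Int ~ Int
let x : b -> Int
v : d
\v._ : d -> d
\u._ : c -> d -> d
  unify c -> d -> d ~ Int -> e
  unify c ~ Int
  unify d -> d ~ e
_ _ : d -> d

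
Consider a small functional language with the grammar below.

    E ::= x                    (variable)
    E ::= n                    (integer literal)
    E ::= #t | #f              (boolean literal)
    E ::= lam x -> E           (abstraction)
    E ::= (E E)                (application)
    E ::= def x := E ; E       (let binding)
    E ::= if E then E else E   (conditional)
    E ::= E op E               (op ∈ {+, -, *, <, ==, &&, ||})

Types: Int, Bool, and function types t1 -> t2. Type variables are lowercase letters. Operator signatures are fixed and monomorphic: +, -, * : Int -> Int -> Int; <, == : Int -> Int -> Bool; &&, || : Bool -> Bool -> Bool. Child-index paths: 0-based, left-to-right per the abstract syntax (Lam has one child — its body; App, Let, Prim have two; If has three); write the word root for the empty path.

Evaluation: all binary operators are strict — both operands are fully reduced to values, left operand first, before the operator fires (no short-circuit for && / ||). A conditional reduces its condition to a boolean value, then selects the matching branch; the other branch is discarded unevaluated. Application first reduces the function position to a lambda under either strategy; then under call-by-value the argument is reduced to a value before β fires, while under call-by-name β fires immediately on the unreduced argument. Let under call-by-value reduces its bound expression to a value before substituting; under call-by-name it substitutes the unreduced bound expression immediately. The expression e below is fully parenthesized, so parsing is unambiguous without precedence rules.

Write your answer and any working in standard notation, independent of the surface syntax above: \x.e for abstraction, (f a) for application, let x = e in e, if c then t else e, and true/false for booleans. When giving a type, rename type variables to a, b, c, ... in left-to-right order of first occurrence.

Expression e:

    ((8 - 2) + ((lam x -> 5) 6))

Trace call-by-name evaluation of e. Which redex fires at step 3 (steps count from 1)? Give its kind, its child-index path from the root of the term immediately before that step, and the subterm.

Derivation:
step 0: ((8 - 2) + ((\x.5) 6))
step 1: [delta@0] (6 + ((\x.5) 6))
step 2: [beta@1] (6 + 5)
step 3: [delta@root] 11

Answer: delta at root : (6 + 5)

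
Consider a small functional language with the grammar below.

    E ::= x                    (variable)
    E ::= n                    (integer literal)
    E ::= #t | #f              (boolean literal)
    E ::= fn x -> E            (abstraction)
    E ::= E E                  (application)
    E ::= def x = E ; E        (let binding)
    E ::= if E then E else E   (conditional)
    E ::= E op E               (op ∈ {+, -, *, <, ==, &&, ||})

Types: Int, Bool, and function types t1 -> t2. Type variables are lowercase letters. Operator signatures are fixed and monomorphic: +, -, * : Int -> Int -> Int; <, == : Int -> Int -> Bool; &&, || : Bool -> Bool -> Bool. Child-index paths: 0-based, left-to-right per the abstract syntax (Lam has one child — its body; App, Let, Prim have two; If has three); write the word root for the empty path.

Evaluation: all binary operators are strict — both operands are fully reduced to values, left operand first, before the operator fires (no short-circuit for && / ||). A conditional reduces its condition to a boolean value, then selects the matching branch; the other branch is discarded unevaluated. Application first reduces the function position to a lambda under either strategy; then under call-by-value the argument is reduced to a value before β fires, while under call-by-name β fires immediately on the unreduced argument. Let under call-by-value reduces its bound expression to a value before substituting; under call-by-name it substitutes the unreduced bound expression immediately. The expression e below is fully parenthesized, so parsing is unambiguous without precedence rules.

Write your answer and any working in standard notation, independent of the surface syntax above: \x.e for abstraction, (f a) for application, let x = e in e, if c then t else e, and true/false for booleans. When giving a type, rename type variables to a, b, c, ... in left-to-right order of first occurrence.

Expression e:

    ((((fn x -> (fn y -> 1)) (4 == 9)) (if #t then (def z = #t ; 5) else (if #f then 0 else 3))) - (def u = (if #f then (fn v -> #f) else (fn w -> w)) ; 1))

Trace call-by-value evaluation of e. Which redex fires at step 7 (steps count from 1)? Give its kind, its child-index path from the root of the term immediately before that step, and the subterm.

Answer: let at 1 : (let u = (\w.w) in 1)

Working:
step 0: ((((\x.(\y.1)) (4 == 9)) (if true then (let z = true in 5) else (if false then 0 else 3))) - (let u = (if false then (\v.false) else (\w.w)) in 1))
step 1: [delta@0.0.1] ((((\x.(\y.1)) false) (if true then (let z = true in 5) else (if false then 0 else 3))) - (let u = (if false then (\v.false) else (\w.w)) in 1))
step 2: [beta@0.0] (((\y.1) (if true then (let z = true in 5) else (if false then 0 else 3))) - (let u = (if false then (\v.false) else (\w.w)) in 1))
step 3: [if@0.1] (((\y.1) (let z = true in 5)) - (let u = (if false then (\v.false) else (\w.w)) in 1))
step 4: [let@0.1] (((\y.1) 5) - (let u = (if false then (\v.false) else (\w.w)) in 1))
step 5: [beta@0] (1 - (let u = (if false then (\v.false) else (\w.w)) in 1))
step 6: [if@1.0] (1 - (let u = (\w.w) in 1))
step 7: [let@1] (1 - 1)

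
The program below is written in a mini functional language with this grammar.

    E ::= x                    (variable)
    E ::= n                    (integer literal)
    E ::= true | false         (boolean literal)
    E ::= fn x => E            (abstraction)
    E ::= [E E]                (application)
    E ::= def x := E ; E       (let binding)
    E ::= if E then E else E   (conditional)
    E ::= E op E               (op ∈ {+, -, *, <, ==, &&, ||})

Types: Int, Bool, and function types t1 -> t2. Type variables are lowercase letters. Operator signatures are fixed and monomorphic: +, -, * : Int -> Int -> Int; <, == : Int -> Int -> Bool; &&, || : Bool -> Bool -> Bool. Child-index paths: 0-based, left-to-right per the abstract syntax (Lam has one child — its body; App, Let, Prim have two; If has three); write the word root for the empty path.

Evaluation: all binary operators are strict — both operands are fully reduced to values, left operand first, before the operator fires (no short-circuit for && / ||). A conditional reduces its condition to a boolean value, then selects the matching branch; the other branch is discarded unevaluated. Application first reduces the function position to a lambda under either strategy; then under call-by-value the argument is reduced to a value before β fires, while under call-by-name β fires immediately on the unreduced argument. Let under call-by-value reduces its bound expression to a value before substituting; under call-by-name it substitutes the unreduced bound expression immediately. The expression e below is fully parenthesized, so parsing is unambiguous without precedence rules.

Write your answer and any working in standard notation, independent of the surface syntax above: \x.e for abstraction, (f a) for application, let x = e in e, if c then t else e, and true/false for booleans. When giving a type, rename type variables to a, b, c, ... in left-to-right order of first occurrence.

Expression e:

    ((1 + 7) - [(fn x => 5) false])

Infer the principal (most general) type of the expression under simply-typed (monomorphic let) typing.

Answer: Int

Working:
  unify Int ~ Int
  unify Int ~ Int
  unify Int ~ Int
\x._ : a -> Int
  unify a -> Int ~ Bool -> b
  unify a ~ Bool
  unify Int ~ b
_ _ : Int
  unify Int ~ Int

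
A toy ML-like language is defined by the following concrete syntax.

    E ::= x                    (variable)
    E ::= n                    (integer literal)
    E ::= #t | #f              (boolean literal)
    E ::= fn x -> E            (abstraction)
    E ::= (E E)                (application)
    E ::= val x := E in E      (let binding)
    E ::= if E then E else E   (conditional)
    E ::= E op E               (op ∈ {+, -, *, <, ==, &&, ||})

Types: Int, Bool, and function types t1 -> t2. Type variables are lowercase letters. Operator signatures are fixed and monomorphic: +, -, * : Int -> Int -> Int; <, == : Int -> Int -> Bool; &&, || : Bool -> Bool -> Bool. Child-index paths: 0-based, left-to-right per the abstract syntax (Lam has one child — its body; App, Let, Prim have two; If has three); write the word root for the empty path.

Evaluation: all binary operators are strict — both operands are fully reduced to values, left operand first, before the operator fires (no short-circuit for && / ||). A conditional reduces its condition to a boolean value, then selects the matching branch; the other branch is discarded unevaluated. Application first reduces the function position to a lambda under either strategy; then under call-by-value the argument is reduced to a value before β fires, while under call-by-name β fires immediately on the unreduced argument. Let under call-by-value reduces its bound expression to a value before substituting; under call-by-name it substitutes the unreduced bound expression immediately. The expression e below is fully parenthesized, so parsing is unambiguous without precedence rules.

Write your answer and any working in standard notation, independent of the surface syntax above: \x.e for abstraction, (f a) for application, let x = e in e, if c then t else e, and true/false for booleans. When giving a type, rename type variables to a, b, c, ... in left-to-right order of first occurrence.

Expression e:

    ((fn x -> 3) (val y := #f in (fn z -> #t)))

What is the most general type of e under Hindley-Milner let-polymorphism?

Answer: Int

Working:
\x._ : a -> Int
let y : Bool
\z._ : b -> Bool
  unify a -> Int ~ (b -> Bool) -> c
  unify a ~ b -> Bool
  unify Int ~ c
_ _ : Int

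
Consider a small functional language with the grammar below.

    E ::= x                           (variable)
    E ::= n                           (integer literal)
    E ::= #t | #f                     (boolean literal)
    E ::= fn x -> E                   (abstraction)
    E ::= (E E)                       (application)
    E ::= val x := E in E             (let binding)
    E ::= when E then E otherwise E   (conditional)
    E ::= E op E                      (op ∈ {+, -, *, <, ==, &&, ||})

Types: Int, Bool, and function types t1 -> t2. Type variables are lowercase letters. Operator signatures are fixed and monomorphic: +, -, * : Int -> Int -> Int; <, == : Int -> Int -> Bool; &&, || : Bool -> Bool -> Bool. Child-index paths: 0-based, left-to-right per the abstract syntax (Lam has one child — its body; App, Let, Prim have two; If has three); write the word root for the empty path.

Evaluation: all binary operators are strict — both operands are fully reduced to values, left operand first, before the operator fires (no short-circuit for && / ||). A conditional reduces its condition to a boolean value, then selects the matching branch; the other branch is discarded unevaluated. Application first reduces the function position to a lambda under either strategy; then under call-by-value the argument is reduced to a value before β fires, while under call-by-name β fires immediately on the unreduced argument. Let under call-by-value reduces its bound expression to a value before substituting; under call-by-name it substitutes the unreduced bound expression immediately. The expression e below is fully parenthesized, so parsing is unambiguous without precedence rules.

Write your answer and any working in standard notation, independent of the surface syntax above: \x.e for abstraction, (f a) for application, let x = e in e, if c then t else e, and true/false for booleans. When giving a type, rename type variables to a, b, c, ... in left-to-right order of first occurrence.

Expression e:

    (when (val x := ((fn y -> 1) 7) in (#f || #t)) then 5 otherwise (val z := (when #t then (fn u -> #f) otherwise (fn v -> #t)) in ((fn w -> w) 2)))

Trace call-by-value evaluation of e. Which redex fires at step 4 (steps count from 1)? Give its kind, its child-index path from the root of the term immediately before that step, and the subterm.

Working:
step 0: (if (let x = ((\y.1) 7) in (false || true)) then 5 else (let z = (if true then (\u.false) else (\v.true)) in ((\w.w) 2)))
step 1: [beta@0.0] (if (let x = 1 in (false || true)) then 5 else (let z = (if true then (\u.false) else (\v.true)) in ((\w.w) 2)))
step 2: [let@0] (if (false || true) then 5 else (let z = (if true then (\u.false) else (\v.true)) in ((\w.w) 2)))
step 3: [delta@0] (if true then 5 else (let z = (if true then (\u.false) else (\v.true)) in ((\w.w) 2)))
step 4: [if@root] 5

Answer: if at root : (if true then 5 else (let z = (if true then (\u.false) else (\v.true)) in ((\w.w) 2)))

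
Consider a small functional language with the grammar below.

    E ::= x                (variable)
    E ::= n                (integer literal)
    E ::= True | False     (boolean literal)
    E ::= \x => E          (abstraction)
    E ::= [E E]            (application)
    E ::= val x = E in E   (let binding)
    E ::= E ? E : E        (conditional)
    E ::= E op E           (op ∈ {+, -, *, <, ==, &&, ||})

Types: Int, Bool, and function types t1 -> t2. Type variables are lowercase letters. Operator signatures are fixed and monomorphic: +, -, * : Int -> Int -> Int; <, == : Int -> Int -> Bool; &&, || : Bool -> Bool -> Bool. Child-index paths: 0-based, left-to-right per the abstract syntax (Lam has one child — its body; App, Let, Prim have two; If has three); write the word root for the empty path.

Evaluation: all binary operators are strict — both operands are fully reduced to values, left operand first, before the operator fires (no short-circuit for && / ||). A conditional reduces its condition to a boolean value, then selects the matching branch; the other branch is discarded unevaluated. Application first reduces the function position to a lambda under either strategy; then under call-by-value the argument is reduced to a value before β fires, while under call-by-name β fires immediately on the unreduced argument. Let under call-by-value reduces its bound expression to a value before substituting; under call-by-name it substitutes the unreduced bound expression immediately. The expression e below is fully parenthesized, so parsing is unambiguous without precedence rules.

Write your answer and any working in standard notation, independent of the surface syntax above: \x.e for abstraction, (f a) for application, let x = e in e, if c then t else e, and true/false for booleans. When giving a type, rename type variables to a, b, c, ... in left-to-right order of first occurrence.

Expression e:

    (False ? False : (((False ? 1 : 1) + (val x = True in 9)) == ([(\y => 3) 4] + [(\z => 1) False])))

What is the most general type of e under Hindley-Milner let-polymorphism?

Working:
  unify Bool ~ Bool
  unify Bool ~ Bool
  unify Int ~ Int
  unify Int ~ Int
let x : Bool
  unify Int ~ Int
  unify Int ~ Int
\y._ : a -> Int
  unify a -> Int ~ Int -> b
  unify a ~ Int
  unify Int ~ b
_ _ : Int
  unify Int ~ Int
\z._ : c -> Int
  unify c -> Int ~ Bool -> d
  unify c ~ Bool
  unify Int ~ d
_ _ : Int
  unify Int ~ Int
  unify Int ~ Int
  unify Bool ~ Bool

Answer: Bool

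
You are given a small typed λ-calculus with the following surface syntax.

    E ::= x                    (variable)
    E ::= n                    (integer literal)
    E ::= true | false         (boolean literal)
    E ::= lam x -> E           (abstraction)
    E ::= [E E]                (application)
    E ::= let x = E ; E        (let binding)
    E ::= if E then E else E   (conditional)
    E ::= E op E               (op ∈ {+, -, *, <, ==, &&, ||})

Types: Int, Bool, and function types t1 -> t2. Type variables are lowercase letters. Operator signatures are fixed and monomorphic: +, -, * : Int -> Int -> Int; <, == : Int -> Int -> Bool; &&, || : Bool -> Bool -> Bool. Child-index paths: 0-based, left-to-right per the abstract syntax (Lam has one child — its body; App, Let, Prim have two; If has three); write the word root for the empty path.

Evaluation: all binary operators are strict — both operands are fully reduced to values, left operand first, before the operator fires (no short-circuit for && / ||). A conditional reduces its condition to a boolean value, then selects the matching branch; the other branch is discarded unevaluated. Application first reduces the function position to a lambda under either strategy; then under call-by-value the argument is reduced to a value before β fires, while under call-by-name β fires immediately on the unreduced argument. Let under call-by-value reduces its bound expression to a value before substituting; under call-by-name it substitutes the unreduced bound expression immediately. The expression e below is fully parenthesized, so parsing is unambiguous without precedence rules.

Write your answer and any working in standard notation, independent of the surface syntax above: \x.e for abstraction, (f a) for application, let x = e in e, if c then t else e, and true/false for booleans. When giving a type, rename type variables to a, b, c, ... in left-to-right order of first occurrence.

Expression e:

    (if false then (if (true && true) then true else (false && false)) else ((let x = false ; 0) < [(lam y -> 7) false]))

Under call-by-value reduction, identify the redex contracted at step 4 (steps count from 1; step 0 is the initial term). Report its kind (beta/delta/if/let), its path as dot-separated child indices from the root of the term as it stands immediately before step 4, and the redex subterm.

Answer: delta at root : (0 < 7)

Trace:
step 0: (if false then (if (true && true) then true else (false && false)) else ((let x = false in 0) < ((\y.7) false)))
step 1: [if@root] ((let x = false in 0) < ((\y.7) false))
step 2: [let@0] (0 < ((\y.7) false))
step 3: [beta@1] (0 < 7)
step 4: [delta@root] true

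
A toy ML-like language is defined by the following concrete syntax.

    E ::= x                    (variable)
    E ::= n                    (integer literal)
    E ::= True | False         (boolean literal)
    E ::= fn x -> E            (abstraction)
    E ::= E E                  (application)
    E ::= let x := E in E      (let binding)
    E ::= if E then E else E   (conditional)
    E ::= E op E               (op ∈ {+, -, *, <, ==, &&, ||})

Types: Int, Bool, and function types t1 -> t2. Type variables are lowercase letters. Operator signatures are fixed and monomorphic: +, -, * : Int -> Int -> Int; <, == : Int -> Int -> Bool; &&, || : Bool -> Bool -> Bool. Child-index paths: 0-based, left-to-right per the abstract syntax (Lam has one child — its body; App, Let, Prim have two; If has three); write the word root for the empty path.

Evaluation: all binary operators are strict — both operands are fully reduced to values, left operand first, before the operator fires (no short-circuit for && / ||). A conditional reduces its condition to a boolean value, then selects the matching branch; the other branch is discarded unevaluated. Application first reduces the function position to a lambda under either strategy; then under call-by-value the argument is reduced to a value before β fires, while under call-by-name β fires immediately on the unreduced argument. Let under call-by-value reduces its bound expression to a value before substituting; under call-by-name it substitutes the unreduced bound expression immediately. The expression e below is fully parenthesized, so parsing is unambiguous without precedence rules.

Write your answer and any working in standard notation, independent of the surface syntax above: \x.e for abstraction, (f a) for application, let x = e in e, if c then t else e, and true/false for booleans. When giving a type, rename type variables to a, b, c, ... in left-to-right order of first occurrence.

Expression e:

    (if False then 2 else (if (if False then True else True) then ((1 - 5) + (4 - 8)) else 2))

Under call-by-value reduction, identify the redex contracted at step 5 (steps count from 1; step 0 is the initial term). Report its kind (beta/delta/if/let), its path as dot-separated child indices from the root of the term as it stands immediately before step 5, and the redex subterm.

Answer: delta at 1 : (4 - 8)

Derivation:
step 0: (if false then 2 else (if (if false then true else true) then ((1 - 5) + (4 - 8)) else 2))
step 1: [if@root] (if (if false then true else true) then ((1 - 5) + (4 - 8)) else 2)
step 2: [if@0] (if true then ((1 - 5) + (4 - 8)) else 2)
step 3: [if@root] ((1 - 5) + (4 - 8))
step 4: [delta@0] (-4 + (4 - 8))
step 5: [delta@1] (-4 + -4)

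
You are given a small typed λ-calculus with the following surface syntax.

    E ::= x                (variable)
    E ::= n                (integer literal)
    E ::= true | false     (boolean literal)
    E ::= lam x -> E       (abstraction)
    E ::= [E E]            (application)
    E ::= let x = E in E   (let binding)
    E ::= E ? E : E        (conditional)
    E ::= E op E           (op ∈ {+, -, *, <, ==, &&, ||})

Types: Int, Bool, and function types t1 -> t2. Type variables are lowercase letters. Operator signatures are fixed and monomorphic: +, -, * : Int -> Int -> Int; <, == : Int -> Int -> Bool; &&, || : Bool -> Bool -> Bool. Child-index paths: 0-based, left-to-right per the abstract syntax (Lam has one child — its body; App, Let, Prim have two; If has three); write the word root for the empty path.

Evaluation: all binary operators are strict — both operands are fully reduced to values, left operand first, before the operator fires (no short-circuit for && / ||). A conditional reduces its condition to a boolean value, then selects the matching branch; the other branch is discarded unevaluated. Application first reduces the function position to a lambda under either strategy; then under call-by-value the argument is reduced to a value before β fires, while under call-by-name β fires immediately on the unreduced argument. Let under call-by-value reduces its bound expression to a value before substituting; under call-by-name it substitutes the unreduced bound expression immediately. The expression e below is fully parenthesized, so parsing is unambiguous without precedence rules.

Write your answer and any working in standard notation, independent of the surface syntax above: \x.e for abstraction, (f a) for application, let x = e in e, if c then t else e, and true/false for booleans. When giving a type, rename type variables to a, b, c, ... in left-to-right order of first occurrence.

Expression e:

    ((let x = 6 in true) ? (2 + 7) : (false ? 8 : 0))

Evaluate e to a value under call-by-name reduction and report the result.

Trace:
step 0: (if (let x = 6 in true) then (2 + 7) else (if false then 8 else 0))
step 1: [let@0] (if true then (2 + 7) else (if false then 8 else 0))
step 2: [if@root] (2 + 7)
step 3: [delta@root] 9

Answer: 9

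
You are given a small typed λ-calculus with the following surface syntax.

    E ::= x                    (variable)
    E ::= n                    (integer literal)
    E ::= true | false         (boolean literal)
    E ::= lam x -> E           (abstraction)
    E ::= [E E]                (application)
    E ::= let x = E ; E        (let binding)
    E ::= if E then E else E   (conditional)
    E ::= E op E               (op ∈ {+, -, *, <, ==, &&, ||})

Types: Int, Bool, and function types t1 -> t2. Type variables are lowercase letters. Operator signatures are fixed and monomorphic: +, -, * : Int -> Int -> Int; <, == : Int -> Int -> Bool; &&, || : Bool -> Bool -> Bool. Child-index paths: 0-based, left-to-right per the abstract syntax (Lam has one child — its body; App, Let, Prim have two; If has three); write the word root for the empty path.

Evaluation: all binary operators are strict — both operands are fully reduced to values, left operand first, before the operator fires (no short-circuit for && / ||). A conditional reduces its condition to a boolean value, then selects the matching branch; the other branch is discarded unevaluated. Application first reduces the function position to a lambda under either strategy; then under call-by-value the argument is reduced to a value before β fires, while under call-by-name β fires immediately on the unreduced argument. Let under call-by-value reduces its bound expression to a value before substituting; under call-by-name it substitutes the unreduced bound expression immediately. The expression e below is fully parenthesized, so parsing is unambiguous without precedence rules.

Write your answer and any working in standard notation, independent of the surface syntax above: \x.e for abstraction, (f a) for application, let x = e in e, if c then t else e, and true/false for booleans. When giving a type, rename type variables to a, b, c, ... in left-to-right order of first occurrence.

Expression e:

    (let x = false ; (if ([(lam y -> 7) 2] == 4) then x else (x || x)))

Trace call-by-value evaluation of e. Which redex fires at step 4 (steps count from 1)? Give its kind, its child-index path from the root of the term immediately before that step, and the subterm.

Derivation:
step 0: (let x = false in (if (((\y.7) 2) == 4) then x else (x || x)))
step 1: [let@root] (if (((\y.7) 2) == 4) then false else (false || false))
step 2: [beta@0.0] (if (7 == 4) then false else (false || false))
step 3: [delta@0] (if false then false else (false || false))
step 4: [if@root] (false || false)

Answer: if at root : (if false then false else (false || false))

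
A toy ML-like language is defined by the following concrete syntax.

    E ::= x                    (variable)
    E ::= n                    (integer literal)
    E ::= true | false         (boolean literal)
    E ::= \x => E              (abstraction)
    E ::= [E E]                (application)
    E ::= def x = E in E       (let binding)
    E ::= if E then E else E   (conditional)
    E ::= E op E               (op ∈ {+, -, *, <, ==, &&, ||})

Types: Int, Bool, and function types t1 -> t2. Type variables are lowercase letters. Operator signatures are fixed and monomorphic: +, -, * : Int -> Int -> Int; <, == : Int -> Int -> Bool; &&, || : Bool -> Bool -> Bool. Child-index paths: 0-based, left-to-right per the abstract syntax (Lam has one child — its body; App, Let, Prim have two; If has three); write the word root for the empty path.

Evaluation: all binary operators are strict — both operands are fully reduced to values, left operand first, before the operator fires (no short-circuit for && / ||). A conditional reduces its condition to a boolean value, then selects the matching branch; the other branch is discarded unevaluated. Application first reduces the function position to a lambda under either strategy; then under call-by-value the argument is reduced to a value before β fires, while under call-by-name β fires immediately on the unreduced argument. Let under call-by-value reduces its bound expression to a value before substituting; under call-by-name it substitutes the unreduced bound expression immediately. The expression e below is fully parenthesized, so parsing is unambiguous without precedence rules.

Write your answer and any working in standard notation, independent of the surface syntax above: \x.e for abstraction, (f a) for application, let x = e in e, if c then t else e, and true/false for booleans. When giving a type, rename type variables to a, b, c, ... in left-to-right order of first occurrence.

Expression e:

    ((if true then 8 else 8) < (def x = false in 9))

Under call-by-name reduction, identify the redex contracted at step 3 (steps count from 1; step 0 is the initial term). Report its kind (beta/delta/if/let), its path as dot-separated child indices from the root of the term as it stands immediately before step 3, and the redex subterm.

Answer: delta at root : (8 < 9)

Trace:
step 0: ((if true then 8 else 8) < (let x = false in 9))
step 1: [if@0] (8 < (let x = false in 9))
step 2: [let@1] (8 < 9)
step 3: [delta@root] true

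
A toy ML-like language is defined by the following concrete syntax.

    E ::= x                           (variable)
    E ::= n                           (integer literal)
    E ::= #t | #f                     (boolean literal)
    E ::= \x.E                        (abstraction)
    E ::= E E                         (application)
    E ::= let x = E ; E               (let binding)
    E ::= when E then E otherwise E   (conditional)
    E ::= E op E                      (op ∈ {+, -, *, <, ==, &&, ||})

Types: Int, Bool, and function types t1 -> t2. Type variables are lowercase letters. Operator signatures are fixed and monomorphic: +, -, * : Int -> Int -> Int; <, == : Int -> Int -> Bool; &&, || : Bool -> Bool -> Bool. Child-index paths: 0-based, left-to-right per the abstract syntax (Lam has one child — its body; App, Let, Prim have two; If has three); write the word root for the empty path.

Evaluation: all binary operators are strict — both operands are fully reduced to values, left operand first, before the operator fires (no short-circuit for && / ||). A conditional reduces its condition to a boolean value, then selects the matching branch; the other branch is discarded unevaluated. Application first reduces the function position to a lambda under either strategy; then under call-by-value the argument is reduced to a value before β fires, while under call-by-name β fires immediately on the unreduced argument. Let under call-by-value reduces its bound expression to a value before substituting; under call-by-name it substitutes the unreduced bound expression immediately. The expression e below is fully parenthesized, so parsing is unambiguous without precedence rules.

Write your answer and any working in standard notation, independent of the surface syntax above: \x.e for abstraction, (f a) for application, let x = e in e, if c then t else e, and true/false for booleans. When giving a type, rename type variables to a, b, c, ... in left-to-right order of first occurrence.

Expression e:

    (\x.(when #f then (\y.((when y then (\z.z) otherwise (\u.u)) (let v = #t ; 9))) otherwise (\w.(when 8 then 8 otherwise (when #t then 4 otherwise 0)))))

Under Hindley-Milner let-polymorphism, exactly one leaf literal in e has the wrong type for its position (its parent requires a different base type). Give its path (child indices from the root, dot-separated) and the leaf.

Answer: 0.2.0.0 : 8

Derivation:
  unify Bool ~ Bool
y : b
  unify b ~ Bool
z : c
\z._ : c -> c
u : d
\u._ : d -> d
  unify c -> c ~ d -> d
  unify c ~ d
  unify d ~ d
let v : Bool
  unify d -> d ~ Int -> e
  unify d ~ Int
  unify Int ~ e
_ _ : Int
\y._ : Bool -> Int
  unify Int ~ Bool
  FAIL: mismatch Int ~ Bool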